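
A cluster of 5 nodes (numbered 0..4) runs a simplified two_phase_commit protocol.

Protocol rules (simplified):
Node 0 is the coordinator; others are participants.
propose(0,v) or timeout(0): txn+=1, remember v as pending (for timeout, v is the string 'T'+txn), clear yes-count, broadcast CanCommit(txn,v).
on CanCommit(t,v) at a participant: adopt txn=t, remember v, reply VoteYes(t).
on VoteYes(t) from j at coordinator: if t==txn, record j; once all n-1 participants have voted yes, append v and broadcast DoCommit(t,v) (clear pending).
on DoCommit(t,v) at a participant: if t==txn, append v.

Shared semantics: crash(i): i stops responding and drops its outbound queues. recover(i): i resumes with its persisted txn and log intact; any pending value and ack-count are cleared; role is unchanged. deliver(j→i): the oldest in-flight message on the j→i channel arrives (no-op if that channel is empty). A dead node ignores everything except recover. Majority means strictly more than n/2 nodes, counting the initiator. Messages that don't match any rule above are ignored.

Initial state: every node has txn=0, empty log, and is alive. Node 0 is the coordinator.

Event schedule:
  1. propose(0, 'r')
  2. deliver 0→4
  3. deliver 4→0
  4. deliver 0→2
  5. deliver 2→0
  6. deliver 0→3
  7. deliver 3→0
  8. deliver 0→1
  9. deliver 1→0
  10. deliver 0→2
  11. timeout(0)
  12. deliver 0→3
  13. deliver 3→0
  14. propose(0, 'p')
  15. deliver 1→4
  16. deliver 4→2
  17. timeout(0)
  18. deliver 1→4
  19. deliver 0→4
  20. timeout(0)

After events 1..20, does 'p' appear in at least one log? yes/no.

no

e1 propose(0,'r'): 0[coor,t=1,-]
e2 deliver 0→4: 4[part,t=1,-]
e3 deliver 4→0: ·
e4 deliver 0→2: 2[part,t=1,-]
e5 deliver 2→0: ·
e6 deliver 0→3: 3[part,t=1,-]
e7 deliver 3→0: ·
e8 deliver 0→1: 1[part,t=1,-]
e9 deliver 1→0: 0[coor,t=1,r]
e10 deliver 0→2: 2[part,t=1,r]
e11 timeout(0): 0[coor,t=2,r]
e12 deliver 0→3: 3[part,t=1,r]
e13 deliver 3→0: ·
e14 propose(0,'p'): 0[coor,t=3,r]
e15 deliver 1→4: ·
e16 deliver 4→2: ·
e17 timeout(0): 0[coor,t=4,r]
e18 deliver 1→4: ·
e19 deliver 0→4: 4[part,t=1,r]
e20 timeout(0): 0[coor,t=5,r]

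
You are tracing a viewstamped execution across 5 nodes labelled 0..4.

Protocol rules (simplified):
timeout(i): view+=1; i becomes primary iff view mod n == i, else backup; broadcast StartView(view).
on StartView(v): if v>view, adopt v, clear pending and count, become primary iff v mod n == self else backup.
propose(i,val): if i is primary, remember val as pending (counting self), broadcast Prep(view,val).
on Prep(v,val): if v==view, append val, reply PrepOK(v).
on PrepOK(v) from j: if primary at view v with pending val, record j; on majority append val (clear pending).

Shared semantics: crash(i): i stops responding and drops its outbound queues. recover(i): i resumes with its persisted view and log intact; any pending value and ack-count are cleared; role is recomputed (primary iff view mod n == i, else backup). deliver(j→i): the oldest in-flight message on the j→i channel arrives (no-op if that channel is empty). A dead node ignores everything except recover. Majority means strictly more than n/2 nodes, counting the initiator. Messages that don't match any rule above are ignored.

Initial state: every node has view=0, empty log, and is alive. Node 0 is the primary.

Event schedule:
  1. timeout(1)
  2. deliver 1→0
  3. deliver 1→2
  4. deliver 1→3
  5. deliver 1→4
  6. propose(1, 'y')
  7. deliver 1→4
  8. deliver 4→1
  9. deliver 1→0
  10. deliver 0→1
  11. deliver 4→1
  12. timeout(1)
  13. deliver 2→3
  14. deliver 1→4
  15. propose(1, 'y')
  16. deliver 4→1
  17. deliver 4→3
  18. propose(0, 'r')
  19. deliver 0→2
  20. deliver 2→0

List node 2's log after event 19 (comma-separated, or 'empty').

1. timeout(1):  <1:prim v1 ->
2. deliver 1→0:  <0:back v1 ->
3. deliver 1→2:  <2:back v1 ->
4. deliver 1→3:  <3:back v1 ->
5. deliver 1→4:  <4:back v1 ->
6. propose(1,'y'):  nop
7. deliver 1→4:  <4:back v1 y>
8. deliver 4→1:  nop
9. deliver 1→0:  <0:back v1 y>
10. deliver 0→1:  <1:prim v1 y>
11. deliver 4→1:  nop
12. timeout(1):  <1:back v2 y>
13. deliver 2→3:  nop
14. deliver 1→4:  <4:back v2 y>
15. propose(1,'y'):  nop
16. deliver 4→1:  nop
17. deliver 4→3:  nop
18. propose(0,'r'):  nop
19. deliver 0→2:  nop

empty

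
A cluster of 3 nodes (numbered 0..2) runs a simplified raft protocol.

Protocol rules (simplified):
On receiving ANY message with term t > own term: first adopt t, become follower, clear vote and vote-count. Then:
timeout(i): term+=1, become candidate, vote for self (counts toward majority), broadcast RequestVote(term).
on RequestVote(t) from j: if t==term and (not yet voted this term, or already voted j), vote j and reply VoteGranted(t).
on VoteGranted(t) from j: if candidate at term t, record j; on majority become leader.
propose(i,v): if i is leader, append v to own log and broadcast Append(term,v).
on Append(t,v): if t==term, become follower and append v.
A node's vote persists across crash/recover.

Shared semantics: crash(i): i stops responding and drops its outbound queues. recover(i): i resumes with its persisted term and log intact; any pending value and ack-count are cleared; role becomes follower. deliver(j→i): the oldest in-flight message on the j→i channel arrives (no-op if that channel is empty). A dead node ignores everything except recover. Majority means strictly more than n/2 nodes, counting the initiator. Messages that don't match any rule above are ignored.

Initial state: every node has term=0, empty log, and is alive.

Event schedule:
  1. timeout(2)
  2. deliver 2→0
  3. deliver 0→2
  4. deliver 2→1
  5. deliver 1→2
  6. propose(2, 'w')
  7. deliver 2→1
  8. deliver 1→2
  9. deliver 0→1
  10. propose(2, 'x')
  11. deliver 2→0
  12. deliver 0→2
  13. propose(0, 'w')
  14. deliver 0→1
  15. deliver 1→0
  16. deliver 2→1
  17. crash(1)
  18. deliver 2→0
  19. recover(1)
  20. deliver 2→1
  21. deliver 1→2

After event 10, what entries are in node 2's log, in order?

w,x

step 1 timeout(2): 2={cand,t=1,log=-}
step 2 deliver 2→0: 0={foll,t=1,log=-}
step 3 deliver 0→2: 2={lead,t=1,log=-}
step 4 deliver 2→1: 1={foll,t=1,log=-}
step 5 deliver 1→2: —
step 6 propose(2,'w'): 2={lead,t=1,log=w}
step 7 deliver 2→1: 1={foll,t=1,log=w}
step 8 deliver 1→2: —
step 9 deliver 0→1: —
step 10 propose(2,'x'): 2={lead,t=1,log=w,x}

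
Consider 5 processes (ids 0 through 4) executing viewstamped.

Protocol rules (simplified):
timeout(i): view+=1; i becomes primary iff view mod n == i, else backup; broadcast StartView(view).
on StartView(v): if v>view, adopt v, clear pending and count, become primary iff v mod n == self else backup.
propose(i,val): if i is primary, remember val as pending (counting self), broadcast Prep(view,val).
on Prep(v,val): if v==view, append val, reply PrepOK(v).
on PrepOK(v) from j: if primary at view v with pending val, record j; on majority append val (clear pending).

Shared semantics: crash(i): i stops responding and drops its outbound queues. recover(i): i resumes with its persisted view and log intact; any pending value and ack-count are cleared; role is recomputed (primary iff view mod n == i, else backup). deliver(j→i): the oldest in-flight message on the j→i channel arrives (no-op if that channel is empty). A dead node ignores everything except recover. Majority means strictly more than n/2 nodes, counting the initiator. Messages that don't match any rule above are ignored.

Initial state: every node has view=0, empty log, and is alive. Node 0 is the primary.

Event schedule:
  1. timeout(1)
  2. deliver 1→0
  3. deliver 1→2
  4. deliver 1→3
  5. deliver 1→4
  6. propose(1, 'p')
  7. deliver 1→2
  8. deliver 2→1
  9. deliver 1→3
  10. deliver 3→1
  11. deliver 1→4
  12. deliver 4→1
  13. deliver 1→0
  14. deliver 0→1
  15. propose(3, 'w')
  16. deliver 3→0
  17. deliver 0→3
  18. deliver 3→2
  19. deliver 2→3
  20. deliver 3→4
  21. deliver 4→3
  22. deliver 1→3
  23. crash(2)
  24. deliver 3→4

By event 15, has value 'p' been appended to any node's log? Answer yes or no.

yes

1. timeout(1):  <1:prim v1 ->
2. deliver 1→0:  <0:back v1 ->
3. deliver 1→2:  <2:back v1 ->
4. deliver 1→3:  <3:back v1 ->
5. deliver 1→4:  <4:back v1 ->
6. propose(1,'p'):  nop
7. deliver 1→2:  <2:back v1 p>
8. deliver 2→1:  nop
9. deliver 1→3:  <3:back v1 p>
10. deliver 3→1:  <1:prim v1 p>
11. deliver 1→4:  <4:back v1 p>
12. deliver 4→1:  nop
13. deliver 1→0:  <0:back v1 p>
14. deliver 0→1:  nop
15. propose(3,'w'):  nop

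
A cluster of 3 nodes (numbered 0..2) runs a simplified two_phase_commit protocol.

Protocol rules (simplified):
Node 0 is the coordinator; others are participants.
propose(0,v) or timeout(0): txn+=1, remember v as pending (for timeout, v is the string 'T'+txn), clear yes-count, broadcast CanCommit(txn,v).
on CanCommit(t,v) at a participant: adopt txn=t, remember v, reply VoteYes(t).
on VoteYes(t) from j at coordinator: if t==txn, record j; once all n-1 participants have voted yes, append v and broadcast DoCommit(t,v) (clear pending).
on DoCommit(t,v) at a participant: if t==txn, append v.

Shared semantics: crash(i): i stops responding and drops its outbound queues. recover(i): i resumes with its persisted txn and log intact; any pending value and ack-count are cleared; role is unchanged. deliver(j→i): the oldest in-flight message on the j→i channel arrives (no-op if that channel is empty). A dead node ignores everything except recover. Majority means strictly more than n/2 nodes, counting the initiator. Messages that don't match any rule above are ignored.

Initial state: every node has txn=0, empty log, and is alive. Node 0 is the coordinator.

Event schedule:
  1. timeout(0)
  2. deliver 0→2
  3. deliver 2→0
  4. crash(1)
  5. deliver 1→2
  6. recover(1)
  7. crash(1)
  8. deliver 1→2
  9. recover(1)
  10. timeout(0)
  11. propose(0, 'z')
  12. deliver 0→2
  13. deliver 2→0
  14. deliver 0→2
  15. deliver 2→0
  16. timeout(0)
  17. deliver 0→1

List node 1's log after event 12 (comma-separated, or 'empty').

step 1 timeout(0): 0={coor,t=1,log=-}
step 2 deliver 0→2: 2={part,t=1,log=-}
step 3 deliver 2→0: —
step 4 crash(1): 1={✗part,t=0,log=-}
step 5 deliver 1→2: —
step 6 recover(1): 1={part,t=0,log=-}
step 7 crash(1): 1={✗part,t=0,log=-}
step 8 deliver 1→2: —
step 9 recover(1): 1={part,t=0,log=-}
step 10 timeout(0): 0={coor,t=2,log=-}
step 11 propose(0,'z'): 0={coor,t=3,log=-}
step 12 deliver 0→2: 2={part,t=2,log=-}

empty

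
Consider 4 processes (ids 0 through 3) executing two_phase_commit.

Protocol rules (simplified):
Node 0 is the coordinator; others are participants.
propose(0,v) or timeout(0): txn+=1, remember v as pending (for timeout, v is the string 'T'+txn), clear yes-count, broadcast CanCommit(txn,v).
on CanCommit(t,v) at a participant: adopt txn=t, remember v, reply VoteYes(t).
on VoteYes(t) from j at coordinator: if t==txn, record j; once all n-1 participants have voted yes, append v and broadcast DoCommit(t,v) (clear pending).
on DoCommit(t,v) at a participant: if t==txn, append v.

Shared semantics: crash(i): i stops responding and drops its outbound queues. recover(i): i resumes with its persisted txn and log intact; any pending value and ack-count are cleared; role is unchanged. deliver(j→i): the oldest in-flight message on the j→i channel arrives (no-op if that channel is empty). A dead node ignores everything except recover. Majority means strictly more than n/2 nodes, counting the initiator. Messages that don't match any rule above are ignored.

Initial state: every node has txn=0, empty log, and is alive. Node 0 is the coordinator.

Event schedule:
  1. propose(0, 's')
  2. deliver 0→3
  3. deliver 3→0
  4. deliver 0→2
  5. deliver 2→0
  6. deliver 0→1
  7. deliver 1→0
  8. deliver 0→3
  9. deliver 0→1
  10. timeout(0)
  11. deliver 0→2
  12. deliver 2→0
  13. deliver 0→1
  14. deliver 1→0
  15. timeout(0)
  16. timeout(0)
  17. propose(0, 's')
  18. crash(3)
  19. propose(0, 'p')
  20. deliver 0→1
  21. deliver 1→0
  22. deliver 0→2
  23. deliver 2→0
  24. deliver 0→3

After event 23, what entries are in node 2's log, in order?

s

[1] propose(0,'s') → N0(coor t1 [-])
[2] deliver 0→3 → N3(part t1 [-])
[3] deliver 3→0 → ∅
[4] deliver 0→2 → N2(part t1 [-])
[5] deliver 2→0 → ∅
[6] deliver 0→1 → N1(part t1 [-])
[7] deliver 1→0 → N0(coor t1 [s])
[8] deliver 0→3 → N3(part t1 [s])
[9] deliver 0→1 → N1(part t1 [s])
[10] timeout(0) → N0(coor t2 [s])
[11] deliver 0→2 → N2(part t1 [s])
[12] deliver 2→0 → ∅
[13] deliver 0→1 → N1(part t2 [s])
[14] deliver 1→0 → ∅
[15] timeout(0) → N0(coor t3 [s])
[16] timeout(0) → N0(coor t4 [s])
[17] propose(0,'s') → N0(coor t5 [s])
[18] crash(3) → N3(✗part t1 [s])
[19] propose(0,'p') → N0(coor t6 [s])
[20] deliver 0→1 → N1(part t3 [s])
[21] deliver 1→0 → ∅
[22] deliver 0→2 → N2(part t2 [s])
[23] deliver 2→0 → ∅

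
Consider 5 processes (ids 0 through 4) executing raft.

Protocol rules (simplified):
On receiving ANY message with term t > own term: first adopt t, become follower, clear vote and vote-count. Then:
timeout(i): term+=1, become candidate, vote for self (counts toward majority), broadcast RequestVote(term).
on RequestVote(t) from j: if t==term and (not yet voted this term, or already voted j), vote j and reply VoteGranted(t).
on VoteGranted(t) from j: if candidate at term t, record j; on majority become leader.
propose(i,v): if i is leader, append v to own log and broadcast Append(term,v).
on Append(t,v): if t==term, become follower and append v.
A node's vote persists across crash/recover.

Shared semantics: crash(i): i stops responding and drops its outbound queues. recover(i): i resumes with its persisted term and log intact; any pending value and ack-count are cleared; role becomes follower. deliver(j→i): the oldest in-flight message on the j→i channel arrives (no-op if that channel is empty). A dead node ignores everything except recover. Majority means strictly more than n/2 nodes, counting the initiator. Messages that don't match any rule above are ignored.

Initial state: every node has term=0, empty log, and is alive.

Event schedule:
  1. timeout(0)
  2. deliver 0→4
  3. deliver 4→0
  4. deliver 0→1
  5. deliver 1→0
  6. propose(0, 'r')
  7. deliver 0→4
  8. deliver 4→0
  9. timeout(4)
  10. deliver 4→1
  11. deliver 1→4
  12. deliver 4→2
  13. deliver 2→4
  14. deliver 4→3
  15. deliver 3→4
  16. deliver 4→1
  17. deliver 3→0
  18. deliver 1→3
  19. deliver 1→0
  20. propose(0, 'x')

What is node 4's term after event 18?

1. timeout(0):  <0:cand t1 ->
2. deliver 0→4:  <4:foll t1 ->
3. deliver 4→0:  nop
4. deliver 0→1:  <1:foll t1 ->
5. deliver 1→0:  <0:lead t1 ->
6. propose(0,'r'):  <0:lead t1 r>
7. deliver 0→4:  <4:foll t1 r>
8. deliver 4→0:  nop
9. timeout(4):  <4:cand t2 r>
10. deliver 4→1:  <1:foll t2 ->
11. deliver 1→4:  nop
12. deliver 4→2:  <2:foll t2 ->
13. deliver 2→4:  <4:lead t2 r>
14. deliver 4→3:  <3:foll t2 ->
15. deliver 3→4:  nop
16. deliver 4→1:  nop
17. deliver 3→0:  nop
18. deliver 1→3:  nop

2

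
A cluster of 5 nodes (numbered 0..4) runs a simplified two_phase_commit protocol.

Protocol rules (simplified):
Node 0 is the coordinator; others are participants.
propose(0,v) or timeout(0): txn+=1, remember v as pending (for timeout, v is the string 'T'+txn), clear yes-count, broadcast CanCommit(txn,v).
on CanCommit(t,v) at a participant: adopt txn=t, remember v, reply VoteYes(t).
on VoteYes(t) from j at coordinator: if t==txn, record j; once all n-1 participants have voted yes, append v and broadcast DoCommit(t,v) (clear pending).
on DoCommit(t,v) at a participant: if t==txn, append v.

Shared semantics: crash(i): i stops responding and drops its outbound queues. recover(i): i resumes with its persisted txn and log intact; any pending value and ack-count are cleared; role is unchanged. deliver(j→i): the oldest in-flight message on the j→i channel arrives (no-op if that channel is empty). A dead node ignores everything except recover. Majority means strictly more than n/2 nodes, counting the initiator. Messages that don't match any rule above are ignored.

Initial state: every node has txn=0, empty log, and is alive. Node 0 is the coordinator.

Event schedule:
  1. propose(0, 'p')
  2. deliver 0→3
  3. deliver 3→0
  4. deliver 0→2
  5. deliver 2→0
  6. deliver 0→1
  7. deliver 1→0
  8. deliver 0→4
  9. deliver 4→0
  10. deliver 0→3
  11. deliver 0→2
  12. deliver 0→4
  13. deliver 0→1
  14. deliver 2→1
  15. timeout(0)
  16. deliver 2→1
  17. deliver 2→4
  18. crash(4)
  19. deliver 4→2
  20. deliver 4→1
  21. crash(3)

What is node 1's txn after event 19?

step 1 propose(0,'p'): 0={coor,t=1,log=-}
step 2 deliver 0→3: 3={part,t=1,log=-}
step 3 deliver 3→0: —
step 4 deliver 0→2: 2={part,t=1,log=-}
step 5 deliver 2→0: —
step 6 deliver 0→1: 1={part,t=1,log=-}
step 7 deliver 1→0: —
step 8 deliver 0→4: 4={part,t=1,log=-}
step 9 deliver 4→0: 0={coor,t=1,log=p}
step 10 deliver 0→3: 3={part,t=1,log=p}
step 11 deliver 0→2: 2={part,t=1,log=p}
step 12 deliver 0→4: 4={part,t=1,log=p}
step 13 deliver 0→1: 1={part,t=1,log=p}
step 14 deliver 2→1: —
step 15 timeout(0): 0={coor,t=2,log=p}
step 16 deliver 2→1: —
step 17 deliver 2→4: —
step 18 crash(4): 4={✗part,t=1,log=p}
step 19 deliver 4→2: —

1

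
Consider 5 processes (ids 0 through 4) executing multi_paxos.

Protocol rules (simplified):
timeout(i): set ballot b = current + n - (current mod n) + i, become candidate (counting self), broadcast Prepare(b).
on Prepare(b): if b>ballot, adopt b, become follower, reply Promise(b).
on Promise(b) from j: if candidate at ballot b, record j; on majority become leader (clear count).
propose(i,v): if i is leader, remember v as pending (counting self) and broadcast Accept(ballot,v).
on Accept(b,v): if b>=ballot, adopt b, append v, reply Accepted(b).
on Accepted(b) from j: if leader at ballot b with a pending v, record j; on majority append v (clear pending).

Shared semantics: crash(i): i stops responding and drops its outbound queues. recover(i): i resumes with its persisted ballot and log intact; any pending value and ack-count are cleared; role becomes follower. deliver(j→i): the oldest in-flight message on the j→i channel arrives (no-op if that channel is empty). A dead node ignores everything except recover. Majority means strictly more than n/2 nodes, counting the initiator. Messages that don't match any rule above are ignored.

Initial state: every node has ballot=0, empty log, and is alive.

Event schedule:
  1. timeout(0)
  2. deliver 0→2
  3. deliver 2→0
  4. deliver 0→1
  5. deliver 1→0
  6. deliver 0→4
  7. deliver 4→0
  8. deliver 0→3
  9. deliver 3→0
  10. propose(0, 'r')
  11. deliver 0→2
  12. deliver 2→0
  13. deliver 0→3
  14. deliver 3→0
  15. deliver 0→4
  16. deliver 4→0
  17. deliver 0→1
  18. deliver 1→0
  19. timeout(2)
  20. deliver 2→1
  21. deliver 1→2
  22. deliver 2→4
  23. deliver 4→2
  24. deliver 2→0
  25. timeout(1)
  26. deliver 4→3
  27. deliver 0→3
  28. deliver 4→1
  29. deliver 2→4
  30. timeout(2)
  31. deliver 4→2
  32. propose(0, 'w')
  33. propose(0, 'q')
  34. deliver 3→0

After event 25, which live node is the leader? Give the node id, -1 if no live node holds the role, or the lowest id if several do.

step 1 timeout(0): 0={cand,b=5,log=-}
step 2 deliver 0→2: 2={foll,b=5,log=-}
step 3 deliver 2→0: —
step 4 deliver 0→1: 1={foll,b=5,log=-}
step 5 deliver 1→0: 0={lead,b=5,log=-}
step 6 deliver 0→4: 4={foll,b=5,log=-}
step 7 deliver 4→0: —
step 8 deliver 0→3: 3={foll,b=5,log=-}
step 9 deliver 3→0: —
step 10 propose(0,'r'): —
step 11 deliver 0→2: 2={foll,b=5,log=r}
step 12 deliver 2→0: —
step 13 deliver 0→3: 3={foll,b=5,log=r}
step 14 deliver 3→0: 0={lead,b=5,log=r}
step 15 deliver 0→4: 4={foll,b=5,log=r}
step 16 deliver 4→0: —
step 17 deliver 0→1: 1={foll,b=5,log=r}
step 18 deliver 1→0: —
step 19 timeout(2): 2={cand,b=12,log=r}
step 20 deliver 2→1: 1={foll,b=12,log=r}
step 21 deliver 1→2: —
step 22 deliver 2→4: 4={foll,b=12,log=r}
step 23 deliver 4→2: 2={lead,b=12,log=r}
step 24 deliver 2→0: 0={foll,b=12,log=r}
step 25 timeout(1): 1={cand,b=16,log=r}

2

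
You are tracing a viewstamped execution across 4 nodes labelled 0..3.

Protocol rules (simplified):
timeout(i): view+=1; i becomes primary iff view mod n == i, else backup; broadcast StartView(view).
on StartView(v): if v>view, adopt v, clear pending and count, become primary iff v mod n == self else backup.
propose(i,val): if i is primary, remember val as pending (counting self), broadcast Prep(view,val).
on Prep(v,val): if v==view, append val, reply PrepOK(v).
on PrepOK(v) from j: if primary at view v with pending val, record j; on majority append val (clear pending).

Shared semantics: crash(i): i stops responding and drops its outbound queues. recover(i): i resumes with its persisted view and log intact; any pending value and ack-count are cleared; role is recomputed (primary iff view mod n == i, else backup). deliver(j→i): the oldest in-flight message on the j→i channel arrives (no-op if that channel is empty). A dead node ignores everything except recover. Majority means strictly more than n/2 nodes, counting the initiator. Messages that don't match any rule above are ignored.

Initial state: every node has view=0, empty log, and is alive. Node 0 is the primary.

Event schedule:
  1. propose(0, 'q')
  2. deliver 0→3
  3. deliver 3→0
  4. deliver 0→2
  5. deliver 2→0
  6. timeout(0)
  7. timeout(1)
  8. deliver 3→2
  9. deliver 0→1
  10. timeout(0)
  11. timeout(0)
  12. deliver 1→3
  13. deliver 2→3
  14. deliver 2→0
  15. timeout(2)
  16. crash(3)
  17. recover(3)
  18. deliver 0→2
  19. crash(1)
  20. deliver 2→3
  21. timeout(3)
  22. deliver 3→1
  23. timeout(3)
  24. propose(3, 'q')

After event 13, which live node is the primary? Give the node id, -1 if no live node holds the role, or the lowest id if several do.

1

e1 propose(0,'q'): ·
e2 deliver 0→3: 3[back,v=0,q]
e3 deliver 3→0: ·
e4 deliver 0→2: 2[back,v=0,q]
e5 deliver 2→0: 0[prim,v=0,q]
e6 timeout(0): 0[back,v=1,q]
e7 timeout(1): 1[prim,v=1,-]
e8 deliver 3→2: ·
e9 deliver 0→1: ·
e10 timeout(0): 0[back,v=2,q]
e11 timeout(0): 0[back,v=3,q]
e12 deliver 1→3: 3[back,v=1,q]
e13 deliver 2→3: ·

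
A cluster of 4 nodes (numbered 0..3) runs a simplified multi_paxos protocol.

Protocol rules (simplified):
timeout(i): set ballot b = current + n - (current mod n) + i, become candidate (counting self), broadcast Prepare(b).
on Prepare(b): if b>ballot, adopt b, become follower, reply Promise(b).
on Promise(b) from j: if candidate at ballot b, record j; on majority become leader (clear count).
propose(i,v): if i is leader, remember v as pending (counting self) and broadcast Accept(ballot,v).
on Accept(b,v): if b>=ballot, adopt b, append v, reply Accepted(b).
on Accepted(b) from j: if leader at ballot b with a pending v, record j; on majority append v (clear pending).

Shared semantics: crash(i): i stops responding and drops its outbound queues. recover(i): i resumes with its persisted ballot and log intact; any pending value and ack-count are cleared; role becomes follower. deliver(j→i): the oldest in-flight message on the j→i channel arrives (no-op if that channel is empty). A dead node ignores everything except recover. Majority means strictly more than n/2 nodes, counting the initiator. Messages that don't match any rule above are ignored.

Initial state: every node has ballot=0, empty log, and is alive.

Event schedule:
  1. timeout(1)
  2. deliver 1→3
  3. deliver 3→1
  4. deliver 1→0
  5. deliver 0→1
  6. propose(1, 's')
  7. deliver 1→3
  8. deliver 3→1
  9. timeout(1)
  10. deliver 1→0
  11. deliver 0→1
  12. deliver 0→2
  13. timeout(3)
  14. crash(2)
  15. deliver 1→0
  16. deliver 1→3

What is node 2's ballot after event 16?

0

1. timeout(1):  <1:cand b5 ->
2. deliver 1→3:  <3:foll b5 ->
3. deliver 3→1:  nop
4. deliver 1→0:  <0:foll b5 ->
5. deliver 0→1:  <1:lead b5 ->
6. propose(1,'s'):  nop
7. deliver 1→3:  <3:foll b5 s>
8. deliver 3→1:  nop
9. timeout(1):  <1:cand b9 ->
10. deliver 1→0:  <0:foll b5 s>
11. deliver 0→1:  nop
12. deliver 0→2:  nop
13. timeout(3):  <3:cand b11 s>
14. crash(2):  <2:✗foll b0 ->
15. deliver 1→0:  <0:foll b9 s>
16. deliver 1→3:  nop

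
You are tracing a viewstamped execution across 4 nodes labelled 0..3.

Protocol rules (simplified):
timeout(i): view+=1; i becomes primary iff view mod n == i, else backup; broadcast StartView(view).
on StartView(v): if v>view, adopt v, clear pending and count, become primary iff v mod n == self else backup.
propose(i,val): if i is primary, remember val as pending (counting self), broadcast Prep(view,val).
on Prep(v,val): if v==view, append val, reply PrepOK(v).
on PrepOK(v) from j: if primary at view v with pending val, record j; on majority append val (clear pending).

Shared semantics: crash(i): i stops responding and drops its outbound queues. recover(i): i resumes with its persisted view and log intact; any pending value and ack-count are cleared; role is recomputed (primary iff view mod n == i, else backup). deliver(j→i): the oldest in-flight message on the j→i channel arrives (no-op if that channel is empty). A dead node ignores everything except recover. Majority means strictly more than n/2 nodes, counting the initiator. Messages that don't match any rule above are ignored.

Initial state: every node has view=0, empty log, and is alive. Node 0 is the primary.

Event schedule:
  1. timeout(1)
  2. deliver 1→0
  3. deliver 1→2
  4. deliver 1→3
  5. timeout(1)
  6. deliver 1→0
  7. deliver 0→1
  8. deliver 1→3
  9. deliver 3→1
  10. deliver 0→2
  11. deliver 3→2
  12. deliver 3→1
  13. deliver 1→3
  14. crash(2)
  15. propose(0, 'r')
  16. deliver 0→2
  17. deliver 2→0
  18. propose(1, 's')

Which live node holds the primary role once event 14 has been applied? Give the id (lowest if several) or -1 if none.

step 1 timeout(1): 1={prim,v=1,log=-}
step 2 deliver 1→0: 0={back,v=1,log=-}
step 3 deliver 1→2: 2={back,v=1,log=-}
step 4 deliver 1→3: 3={back,v=1,log=-}
step 5 timeout(1): 1={back,v=2,log=-}
step 6 deliver 1→0: 0={back,v=2,log=-}
step 7 deliver 0→1: —
step 8 deliver 1→3: 3={back,v=2,log=-}
step 9 deliver 3→1: —
step 10 deliver 0→2: —
step 11 deliver 3→2: —
step 12 deliver 3→1: —
step 13 deliver 1→3: —
step 14 crash(2): 2={✗back,v=1,log=-}

-1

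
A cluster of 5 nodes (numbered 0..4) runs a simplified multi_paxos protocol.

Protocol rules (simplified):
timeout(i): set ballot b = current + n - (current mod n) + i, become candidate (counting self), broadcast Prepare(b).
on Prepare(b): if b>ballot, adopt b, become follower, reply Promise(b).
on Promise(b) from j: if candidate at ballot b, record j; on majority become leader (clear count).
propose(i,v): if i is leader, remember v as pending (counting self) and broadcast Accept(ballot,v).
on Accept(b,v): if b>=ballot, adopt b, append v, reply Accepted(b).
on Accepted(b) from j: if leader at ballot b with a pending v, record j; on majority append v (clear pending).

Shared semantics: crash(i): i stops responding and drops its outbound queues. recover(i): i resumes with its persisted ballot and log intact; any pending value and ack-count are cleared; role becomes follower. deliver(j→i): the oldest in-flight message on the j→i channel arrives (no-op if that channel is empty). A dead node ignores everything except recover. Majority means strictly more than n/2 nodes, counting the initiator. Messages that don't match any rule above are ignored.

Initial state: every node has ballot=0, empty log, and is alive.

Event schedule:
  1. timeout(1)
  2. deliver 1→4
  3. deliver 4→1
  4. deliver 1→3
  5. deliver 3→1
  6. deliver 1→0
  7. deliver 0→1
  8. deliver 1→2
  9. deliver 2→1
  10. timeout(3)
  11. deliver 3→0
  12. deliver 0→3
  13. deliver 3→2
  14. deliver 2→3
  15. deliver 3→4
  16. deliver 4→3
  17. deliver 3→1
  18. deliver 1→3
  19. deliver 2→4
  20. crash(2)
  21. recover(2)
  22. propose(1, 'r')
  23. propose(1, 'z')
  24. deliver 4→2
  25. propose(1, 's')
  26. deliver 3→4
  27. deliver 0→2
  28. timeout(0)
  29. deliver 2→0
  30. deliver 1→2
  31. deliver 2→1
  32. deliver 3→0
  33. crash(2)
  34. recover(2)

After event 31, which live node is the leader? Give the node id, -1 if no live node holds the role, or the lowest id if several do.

e1 timeout(1): 1[cand,b=6,-]
e2 deliver 1→4: 4[foll,b=6,-]
e3 deliver 4→1: ·
e4 deliver 1→3: 3[foll,b=6,-]
e5 deliver 3→1: 1[lead,b=6,-]
e6 deliver 1→0: 0[foll,b=6,-]
e7 deliver 0→1: ·
e8 deliver 1→2: 2[foll,b=6,-]
e9 deliver 2→1: ·
e10 timeout(3): 3[cand,b=13,-]
e11 deliver 3→0: 0[foll,b=13,-]
e12 deliver 0→3: ·
e13 deliver 3→2: 2[foll,b=13,-]
e14 deliver 2→3: 3[lead,b=13,-]
e15 deliver 3→4: 4[foll,b=13,-]
e16 deliver 4→3: ·
e17 deliver 3→1: 1[foll,b=13,-]
e18 deliver 1→3: ·
e19 deliver 2→4: ·
e20 crash(2): 2[✗foll,b=13,-]
e21 recover(2): 2[foll,b=13,-]
e22 propose(1,'r'): ·
e23 propose(1,'z'): ·
e24 deliver 4→2: ·
e25 propose(1,'s'): ·
e26 deliver 3→4: ·
e27 deliver 0→2: ·
e28 timeout(0): 0[cand,b=15,-]
e29 deliver 2→0: ·
e30 deliver 1→2: ·
e31 deliver 2→1: ·

3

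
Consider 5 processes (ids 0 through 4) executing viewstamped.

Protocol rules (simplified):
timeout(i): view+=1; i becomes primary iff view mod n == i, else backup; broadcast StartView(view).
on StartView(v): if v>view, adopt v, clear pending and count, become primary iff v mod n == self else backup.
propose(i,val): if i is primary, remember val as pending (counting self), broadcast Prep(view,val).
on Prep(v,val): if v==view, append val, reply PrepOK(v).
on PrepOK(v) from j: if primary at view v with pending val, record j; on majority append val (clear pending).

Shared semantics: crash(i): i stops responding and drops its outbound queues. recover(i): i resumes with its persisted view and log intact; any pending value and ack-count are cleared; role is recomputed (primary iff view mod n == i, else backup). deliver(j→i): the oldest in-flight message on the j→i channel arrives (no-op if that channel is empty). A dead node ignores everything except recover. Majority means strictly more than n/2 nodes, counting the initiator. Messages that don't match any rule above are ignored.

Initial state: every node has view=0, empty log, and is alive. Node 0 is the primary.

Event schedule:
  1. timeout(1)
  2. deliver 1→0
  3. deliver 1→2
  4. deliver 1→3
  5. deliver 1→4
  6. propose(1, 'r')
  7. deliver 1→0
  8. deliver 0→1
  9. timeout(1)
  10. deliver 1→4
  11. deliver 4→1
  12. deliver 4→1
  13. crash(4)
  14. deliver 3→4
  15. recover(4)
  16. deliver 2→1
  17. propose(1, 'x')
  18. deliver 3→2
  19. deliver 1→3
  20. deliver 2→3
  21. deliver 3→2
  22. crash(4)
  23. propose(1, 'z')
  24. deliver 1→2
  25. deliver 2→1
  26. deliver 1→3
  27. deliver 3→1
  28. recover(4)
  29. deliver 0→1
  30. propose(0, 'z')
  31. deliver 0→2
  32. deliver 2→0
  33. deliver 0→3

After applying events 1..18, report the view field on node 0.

1

e1 timeout(1): 1[prim,v=1,-]
e2 deliver 1→0: 0[back,v=1,-]
e3 deliver 1→2: 2[back,v=1,-]
e4 deliver 1→3: 3[back,v=1,-]
e5 deliver 1→4: 4[back,v=1,-]
e6 propose(1,'r'): ·
e7 deliver 1→0: 0[back,v=1,r]
e8 deliver 0→1: ·
e9 timeout(1): 1[back,v=2,-]
e10 deliver 1→4: 4[back,v=1,r]
e11 deliver 4→1: ·
e12 deliver 4→1: ·
e13 crash(4): 4[✗back,v=1,r]
e14 deliver 3→4: ·
e15 recover(4): 4[back,v=1,r]
e16 deliver 2→1: ·
e17 propose(1,'x'): ·
e18 deliver 3→2: ·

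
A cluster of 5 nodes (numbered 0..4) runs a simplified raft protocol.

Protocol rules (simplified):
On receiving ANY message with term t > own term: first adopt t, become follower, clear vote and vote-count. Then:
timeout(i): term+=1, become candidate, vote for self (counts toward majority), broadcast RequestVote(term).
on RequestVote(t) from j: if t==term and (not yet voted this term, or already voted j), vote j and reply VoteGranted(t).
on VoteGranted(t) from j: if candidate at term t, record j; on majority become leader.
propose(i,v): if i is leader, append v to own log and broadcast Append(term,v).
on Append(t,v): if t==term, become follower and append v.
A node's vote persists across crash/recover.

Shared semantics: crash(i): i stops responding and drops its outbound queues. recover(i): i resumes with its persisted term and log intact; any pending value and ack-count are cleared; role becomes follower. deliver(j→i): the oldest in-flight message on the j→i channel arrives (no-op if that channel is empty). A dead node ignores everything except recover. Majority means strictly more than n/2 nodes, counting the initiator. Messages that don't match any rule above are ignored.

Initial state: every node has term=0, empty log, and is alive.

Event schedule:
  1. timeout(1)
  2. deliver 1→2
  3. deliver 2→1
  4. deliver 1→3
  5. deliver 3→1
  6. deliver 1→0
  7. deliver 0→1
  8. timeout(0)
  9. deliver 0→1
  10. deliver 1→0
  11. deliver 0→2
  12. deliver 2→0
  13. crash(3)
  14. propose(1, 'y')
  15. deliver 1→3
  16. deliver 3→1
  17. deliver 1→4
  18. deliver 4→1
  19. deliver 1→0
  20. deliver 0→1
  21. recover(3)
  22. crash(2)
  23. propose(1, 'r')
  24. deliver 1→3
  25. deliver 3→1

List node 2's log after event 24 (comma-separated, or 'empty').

step 1 timeout(1): 1={cand,t=1,log=-}
step 2 deliver 1→2: 2={foll,t=1,log=-}
step 3 deliver 2→1: —
step 4 deliver 1→3: 3={foll,t=1,log=-}
step 5 deliver 3→1: 1={lead,t=1,log=-}
step 6 deliver 1→0: 0={foll,t=1,log=-}
step 7 deliver 0→1: —
step 8 timeout(0): 0={cand,t=2,log=-}
step 9 deliver 0→1: 1={foll,t=2,log=-}
step 10 deliver 1→0: —
step 11 deliver 0→2: 2={foll,t=2,log=-}
step 12 deliver 2→0: 0={lead,t=2,log=-}
step 13 crash(3): 3={✗foll,t=1,log=-}
step 14 propose(1,'y'): —
step 15 deliver 1→3: —
step 16 deliver 3→1: —
step 17 deliver 1→4: 4={foll,t=1,log=-}
step 18 deliver 4→1: —
step 19 deliver 1→0: —
step 20 deliver 0→1: —
step 21 recover(3): 3={foll,t=1,log=-}
step 22 crash(2): 2={✗foll,t=2,log=-}
step 23 propose(1,'r'): —
step 24 deliver 1→3: —

empty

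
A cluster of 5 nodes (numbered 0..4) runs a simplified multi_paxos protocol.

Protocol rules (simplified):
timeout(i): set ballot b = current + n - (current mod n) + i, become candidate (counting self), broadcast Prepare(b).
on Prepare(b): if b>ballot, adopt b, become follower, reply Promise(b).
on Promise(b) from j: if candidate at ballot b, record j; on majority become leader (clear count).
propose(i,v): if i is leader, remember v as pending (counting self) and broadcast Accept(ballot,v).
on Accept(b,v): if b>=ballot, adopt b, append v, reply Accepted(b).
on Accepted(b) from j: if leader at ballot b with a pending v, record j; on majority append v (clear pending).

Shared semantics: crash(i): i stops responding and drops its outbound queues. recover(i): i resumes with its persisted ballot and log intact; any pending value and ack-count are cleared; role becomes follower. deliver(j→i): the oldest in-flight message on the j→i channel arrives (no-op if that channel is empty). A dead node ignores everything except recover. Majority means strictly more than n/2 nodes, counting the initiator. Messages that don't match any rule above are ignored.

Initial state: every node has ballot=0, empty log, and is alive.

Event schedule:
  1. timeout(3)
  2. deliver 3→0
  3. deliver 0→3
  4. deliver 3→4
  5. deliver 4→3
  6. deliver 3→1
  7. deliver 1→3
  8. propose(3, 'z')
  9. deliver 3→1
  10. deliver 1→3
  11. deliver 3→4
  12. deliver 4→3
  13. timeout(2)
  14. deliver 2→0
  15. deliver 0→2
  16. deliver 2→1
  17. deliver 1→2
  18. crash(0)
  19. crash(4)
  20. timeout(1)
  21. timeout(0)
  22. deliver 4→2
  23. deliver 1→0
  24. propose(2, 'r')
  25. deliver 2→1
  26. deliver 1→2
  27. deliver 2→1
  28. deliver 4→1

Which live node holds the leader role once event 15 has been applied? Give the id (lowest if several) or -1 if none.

3

1. timeout(3):  <3:cand b8 ->
2. deliver 3→0:  <0:foll b8 ->
3. deliver 0→3:  nop
4. deliver 3→4:  <4:foll b8 ->
5. deliver 4→3:  <3:lead b8 ->
6. deliver 3→1:  <1:foll b8 ->
7. deliver 1→3:  nop
8. propose(3,'z'):  nop
9. deliver 3→1:  <1:foll b8 z>
10. deliver 1→3:  nop
11. deliver 3→4:  <4:foll b8 z>
12. deliver 4→3:  <3:lead b8 z>
13. timeout(2):  <2:cand b7 ->
14. deliver 2→0:  nop
15. deliver 0→2:  nop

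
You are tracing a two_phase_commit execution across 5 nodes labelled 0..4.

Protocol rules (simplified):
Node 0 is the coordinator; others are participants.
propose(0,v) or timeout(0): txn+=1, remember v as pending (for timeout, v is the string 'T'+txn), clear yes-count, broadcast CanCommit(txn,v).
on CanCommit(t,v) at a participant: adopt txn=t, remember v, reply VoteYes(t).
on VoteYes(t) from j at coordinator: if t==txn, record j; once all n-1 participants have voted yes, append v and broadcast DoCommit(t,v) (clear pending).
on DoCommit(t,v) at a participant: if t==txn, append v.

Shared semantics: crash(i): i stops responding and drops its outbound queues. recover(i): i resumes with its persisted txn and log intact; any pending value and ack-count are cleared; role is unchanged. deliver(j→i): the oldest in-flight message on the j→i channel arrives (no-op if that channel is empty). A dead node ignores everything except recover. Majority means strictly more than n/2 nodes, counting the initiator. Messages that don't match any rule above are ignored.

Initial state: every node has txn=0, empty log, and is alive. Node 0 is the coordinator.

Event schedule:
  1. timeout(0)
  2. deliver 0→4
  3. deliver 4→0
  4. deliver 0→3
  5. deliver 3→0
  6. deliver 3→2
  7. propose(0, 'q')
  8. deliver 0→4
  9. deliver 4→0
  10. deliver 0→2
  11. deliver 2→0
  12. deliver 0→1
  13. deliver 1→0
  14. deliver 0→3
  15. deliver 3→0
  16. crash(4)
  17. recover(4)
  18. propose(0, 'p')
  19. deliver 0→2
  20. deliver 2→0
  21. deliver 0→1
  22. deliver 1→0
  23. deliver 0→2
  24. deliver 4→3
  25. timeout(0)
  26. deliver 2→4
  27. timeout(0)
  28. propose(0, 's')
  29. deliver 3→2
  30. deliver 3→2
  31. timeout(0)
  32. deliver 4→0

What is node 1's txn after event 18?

1

step 1 timeout(0): 0={coor,t=1,log=-}
step 2 deliver 0→4: 4={part,t=1,log=-}
step 3 deliver 4→0: —
step 4 deliver 0→3: 3={part,t=1,log=-}
step 5 deliver 3→0: —
step 6 deliver 3→2: —
step 7 propose(0,'q'): 0={coor,t=2,log=-}
step 8 deliver 0→4: 4={part,t=2,log=-}
step 9 deliver 4→0: —
step 10 deliver 0→2: 2={part,t=1,log=-}
step 11 deliver 2→0: —
step 12 deliver 0→1: 1={part,t=1,log=-}
step 13 deliver 1→0: —
step 14 deliver 0→3: 3={part,t=2,log=-}
step 15 deliver 3→0: —
step 16 crash(4): 4={✗part,t=2,log=-}
step 17 recover(4): 4={part,t=2,log=-}
step 18 propose(0,'p'): 0={coor,t=3,log=-}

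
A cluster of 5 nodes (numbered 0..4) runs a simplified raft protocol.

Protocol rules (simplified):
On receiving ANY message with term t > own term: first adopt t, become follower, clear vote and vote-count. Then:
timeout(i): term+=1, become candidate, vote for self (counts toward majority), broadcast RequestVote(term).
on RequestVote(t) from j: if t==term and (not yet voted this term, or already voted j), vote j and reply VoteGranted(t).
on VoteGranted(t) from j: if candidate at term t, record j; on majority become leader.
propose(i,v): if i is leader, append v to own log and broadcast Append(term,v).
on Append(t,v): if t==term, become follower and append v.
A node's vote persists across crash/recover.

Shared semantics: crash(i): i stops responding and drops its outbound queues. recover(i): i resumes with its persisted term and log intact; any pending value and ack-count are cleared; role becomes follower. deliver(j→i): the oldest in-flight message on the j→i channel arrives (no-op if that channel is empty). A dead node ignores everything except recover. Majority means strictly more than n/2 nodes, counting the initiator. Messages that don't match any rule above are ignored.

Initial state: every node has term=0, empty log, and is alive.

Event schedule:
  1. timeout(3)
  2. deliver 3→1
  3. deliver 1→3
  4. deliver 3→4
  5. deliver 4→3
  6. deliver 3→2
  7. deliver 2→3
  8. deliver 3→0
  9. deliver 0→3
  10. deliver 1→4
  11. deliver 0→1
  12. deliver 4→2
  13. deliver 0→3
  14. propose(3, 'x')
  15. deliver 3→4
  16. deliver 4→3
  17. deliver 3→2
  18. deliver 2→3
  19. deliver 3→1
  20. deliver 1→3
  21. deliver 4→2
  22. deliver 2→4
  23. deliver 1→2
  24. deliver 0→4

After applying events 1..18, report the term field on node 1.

1

[1] timeout(3) → N3(cand t1 [-])
[2] deliver 3→1 → N1(foll t1 [-])
[3] deliver 1→3 → ∅
[4] deliver 3→4 → N4(foll t1 [-])
[5] deliver 4→3 → N3(lead t1 [-])
[6] deliver 3→2 → N2(foll t1 [-])
[7] deliver 2→3 → ∅
[8] deliver 3→0 → N0(foll t1 [-])
[9] deliver 0→3 → ∅
[10] deliver 1→4 → ∅
[11] deliver 0→1 → ∅
[12] deliver 4→2 → ∅
[13] deliver 0→3 → ∅
[14] propose(3,'x') → N3(lead t1 [x])
[15] deliver 3→4 → N4(foll t1 [x])
[16] deliver 4→3 → ∅
[17] deliver 3→2 → N2(foll t1 [x])
[18] deliver 2→3 → ∅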